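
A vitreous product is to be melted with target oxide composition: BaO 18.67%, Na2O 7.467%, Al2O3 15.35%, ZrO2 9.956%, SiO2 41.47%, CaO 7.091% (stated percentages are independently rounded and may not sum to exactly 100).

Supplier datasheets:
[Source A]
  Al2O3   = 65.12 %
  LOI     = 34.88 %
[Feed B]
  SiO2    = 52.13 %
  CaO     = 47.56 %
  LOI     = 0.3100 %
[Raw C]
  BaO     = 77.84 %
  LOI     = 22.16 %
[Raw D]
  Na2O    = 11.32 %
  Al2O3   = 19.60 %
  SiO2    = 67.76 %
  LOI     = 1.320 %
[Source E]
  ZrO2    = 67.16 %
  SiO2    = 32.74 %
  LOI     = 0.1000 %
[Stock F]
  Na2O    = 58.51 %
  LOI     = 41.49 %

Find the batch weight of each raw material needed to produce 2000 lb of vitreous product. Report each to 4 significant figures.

Working values appear (rounded to four significant figures) in the working — every computation carries exact precision all the way through; every reported figure takes exactly one rounding — all derived quantities are recomputed from the weighed amounts for 2000 lb of glass in exact precision (six oxide percentages, glass mass, the totals, yield, ignition loss) exactly as shown in the question or the answer.
Per-oxide target masses for 2000 lb vitreous product:
  BaO: 18.67% × 2000 = 373.4 lb
  Na2O: 7.467% × 2000 = 149.3 lb
  Al2O3: 15.35% × 2000 = 307.0 lb
  ZrO2: 9.956% × 2000 = 199.1 lb
  SiO2: 41.47% × 2000 = 829.4 lb
  CaO: 7.091% × 2000 = 141.8 lb
Checking each oxide sum using the reported weights, on the stated basis (delivered sums recover each target inside rounding margins):
  BaO: 479.7·0.7784 = 373.4 lb (target 373.4 lb)
  Na2O: 851.4·0.1132 + 90.52·0.5851 = 149.3 lb (target 149.3 lb)
  Al2O3: 215.2·0.6512 + 851.4·0.1960 = 307.0 lb (target 307.0 lb)
  ZrO2: 296.5·0.6716 = 199.1 lb (target 199.1 lb)
  SiO2: 298.2·0.5213 + 851.4·0.6776 + 296.5·0.3274 = 829.4 lb (target 829.4 lb)
  CaO: 298.2·0.4756 = 141.8 lb (target 141.8 lb)
Glass mass check: batch total minus LOI = 2000 lb (summing oxide targets gives 2000 lb; the stated basis being 2000 lb — rounding explains the deltas).
Adding the batch up: Σ batch = 2232 lb; loss to ignition Σ batch·LOI = 231.4 lb; yield = glass ÷ total batch = 89.63%.

Batch per 2000 lb vitreous product:
  Source A: 215.2 lb
  Feed B: 298.2 lb
  Raw C: 479.7 lb
  Raw D: 851.4 lb
  Source E: 296.5 lb
  Stock F: 90.52 lb
Total batch = 2232 lb; LOI loss = 231.4 lb; yield = 89.63%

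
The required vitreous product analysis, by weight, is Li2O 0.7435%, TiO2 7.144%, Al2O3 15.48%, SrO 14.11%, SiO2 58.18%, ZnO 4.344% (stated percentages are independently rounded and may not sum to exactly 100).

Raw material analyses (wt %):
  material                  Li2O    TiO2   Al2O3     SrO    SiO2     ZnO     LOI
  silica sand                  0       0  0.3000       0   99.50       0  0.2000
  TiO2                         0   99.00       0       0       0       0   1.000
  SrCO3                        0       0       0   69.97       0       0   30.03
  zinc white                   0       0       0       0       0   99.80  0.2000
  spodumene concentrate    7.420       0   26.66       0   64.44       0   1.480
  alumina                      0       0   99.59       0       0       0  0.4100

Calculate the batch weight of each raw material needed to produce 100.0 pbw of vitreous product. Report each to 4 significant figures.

Full precision is held throughout. Working values are displayed, with 4-significant-figure rounding, at each printed step — a single rounding yields each reported result — derived quantities (LOI, the six compositions, the totals, net glass mass, the yield) are recomputed in full float precision using the weight values on 100.0 pbw of glass as written in the problem or the answer.
The oxide mass targets at 100.0 pbw vitreous product:
  Li2O: 0.7435% × 100.0 = 0.7435 pbw
  TiO2: 7.144% × 100.0 = 7.144 pbw
  Al2O3: 15.48% × 100.0 = 15.48 pbw
  SrO: 14.11% × 100.0 = 14.11 pbw
  SiO2: 58.18% × 100.0 = 58.18 pbw
  ZnO: 4.344% × 100.0 = 4.344 pbw
Checking each oxide sum using the reported weights, on the stated basis (sum by sum, the targets are met up to rounding of the answer):
  Li2O: 10.02·0.07420 = 0.7435 pbw (target 0.7435 pbw)
  TiO2: 7.216·0.9900 = 7.144 pbw (target 7.144 pbw)
  Al2O3: 51.98·0.003000 + 10.02·0.2666 + 12.70·0.9959 = 15.48 pbw (target 15.48 pbw)
  SrO: 20.17·0.6997 = 14.11 pbw (target 14.11 pbw)
  SiO2: 51.98·0.9950 + 10.02·0.6444 = 58.18 pbw (target 58.18 pbw)
  ZnO: 4.353·0.9980 = 4.344 pbw (target 4.344 pbw)
Glass mass check: net batch after ignition = 100.0 pbw (targets for the oxides total 100.0 pbw; the stated basis being 100.0 pbw — any gap is answer rounding).
Batch total: Σ batch = 106.4 pbw; the LOI term Σ batch·LOI equals 6.442 pbw; glass ÷ batch gives a yield of 93.95%.

Batch per 100.0 pbw vitreous product:
  silica sand: 51.98 pbw
  TiO2: 7.216 pbw
  SrCO3: 20.17 pbw
  zinc white: 4.353 pbw
  spodumene concentrate: 10.02 pbw
  alumina: 12.70 pbw
Total batch = 106.4 pbw; LOI loss = 6.442 pbw; yield = 93.95%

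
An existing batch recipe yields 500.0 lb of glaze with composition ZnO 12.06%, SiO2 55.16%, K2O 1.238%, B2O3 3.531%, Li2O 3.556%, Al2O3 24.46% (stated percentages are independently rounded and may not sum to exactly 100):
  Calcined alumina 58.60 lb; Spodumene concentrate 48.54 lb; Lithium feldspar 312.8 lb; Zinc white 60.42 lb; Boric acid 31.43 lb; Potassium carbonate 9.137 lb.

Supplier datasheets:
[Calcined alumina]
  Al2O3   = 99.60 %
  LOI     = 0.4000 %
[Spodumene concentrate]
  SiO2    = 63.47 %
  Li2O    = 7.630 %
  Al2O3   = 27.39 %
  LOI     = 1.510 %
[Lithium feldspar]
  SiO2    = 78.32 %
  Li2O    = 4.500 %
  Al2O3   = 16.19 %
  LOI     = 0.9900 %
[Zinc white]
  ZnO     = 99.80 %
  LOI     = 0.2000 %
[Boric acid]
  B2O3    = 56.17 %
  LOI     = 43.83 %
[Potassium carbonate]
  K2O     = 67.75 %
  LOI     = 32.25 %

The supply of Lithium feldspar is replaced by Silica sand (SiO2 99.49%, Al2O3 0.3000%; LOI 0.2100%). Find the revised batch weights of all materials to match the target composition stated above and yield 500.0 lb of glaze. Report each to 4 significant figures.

Revised batch per 500.0 lb glaze:
  Calcined alumina: 58.32 lb
  Spodumene concentrate: 233.0 lb
  Silica sand: 128.6 lb
  Zinc white: 60.42 lb
  Boric acid: 31.43 lb
  Potassium carbonate: 9.137 lb
Total batch = 520.9 lb; LOI loss = 20.86 lb

Intermediates appear (rounded to four significant digits) at each printed step — all internal work maintains full float precision at each step — every reported number undergoes a single rounding; derived quantities, including yield, six oxide percentages, the totals, glass mass, ignition loss, are carried from the weighed amounts on 500.0 lb of glass at exact precision as they appear in the question or the answer.
The oxide mass targets at 500.0 lb glaze:
  ZnO: 12.06% × 500.0 = 60.30 lb
  SiO2: 55.16% × 500.0 = 275.8 lb
  K2O: 1.238% × 500.0 = 6.190 lb
  B2O3: 3.531% × 500.0 = 17.66 lb
  Li2O: 3.556% × 500.0 = 17.78 lb
  Al2O3: 24.46% × 500.0 = 122.3 lb
Verifying the oxide balance with the batch weights as given, at the basis given (each sum matches its target mass up to rounding of the answer):
  ZnO: 60.42·0.9980 = 60.30 lb (target 60.30 lb)
  SiO2: 233.0·0.6347 + 128.6·0.9949 = 275.8 lb (target 275.8 lb)
  K2O: 9.137·0.6775 = 6.190 lb (target 6.190 lb)
  B2O3: 31.43·0.5617 = 17.65 lb (target 17.66 lb)
  Li2O: 233.0·0.07630 = 17.78 lb (target 17.78 lb)
  Al2O3: 58.32·0.9960 + 233.0·0.2739 + 128.6·0.003000 = 122.3 lb (target 122.3 lb)
Glass-mass sanity pass: batch Σ − ignition loss = 500.0 lb (targets for the oxides total 500.0 lb; stated basis 500.0 lb — differing by rounding only).
Total batch = Σ batch = 520.9 lb; LOI removed, Σ of batch·LOI: 20.86 lb; yield: glass divided by total = 95.99%.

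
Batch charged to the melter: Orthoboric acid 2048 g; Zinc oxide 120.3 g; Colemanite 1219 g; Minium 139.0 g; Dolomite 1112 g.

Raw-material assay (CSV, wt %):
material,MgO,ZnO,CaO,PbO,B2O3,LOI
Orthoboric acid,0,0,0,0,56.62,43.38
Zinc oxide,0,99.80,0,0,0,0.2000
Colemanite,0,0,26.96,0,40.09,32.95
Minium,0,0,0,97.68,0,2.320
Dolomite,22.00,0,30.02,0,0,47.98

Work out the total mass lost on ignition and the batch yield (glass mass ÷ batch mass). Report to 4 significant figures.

The working math holds exact precision in every operation; values along the way are displayed, rounded to four significant digits, in the printout — exactly one rounding is applied to every reported value — all derived quantities, including net glass mass, yield, totals, ignition loss, the five compositions, are computed from the batch weights for 2811 g of glass in exact precision exactly as printed in either problem or answer.
Each material's LOI contribution:
  Orthoboric acid: 2048 × 0.4338 = 888.4 g
  Zinc oxide: 120.3 × 0.002000 = 0.2406 g
  Colemanite: 1219 × 0.3295 = 401.7 g
  Minium: 139.0 × 0.02320 = 3.225 g
  Dolomite: 1112 × 0.4798 = 533.5 g
Total LOI = 1827 g
Glass = batch − LOI = 4638 − 1827 = 2811 g

LOI loss = 1827 g; glass = 2811 g; yield = 60.61%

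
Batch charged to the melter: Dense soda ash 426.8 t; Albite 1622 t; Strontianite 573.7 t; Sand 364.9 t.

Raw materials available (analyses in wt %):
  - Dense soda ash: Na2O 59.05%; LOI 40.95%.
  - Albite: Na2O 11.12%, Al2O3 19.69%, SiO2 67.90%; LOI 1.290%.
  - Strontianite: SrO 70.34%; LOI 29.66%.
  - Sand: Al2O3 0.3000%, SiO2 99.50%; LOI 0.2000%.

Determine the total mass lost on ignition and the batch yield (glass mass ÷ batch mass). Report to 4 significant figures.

Each numeric step carries exact precision through every step — working values are printed, with 4-significant-figure rounding, at each printed step. A single rounding completes each reported figure; the derived quantities, including glass mass, the totals, LOI, the four compositions, the yield, are rebuilt using the weight values on 2621 t of glass in full float precision, as they appear in the problem or answer text.
LOI of each material in turn:
  Dense soda ash: 426.8 × 0.4095 = 174.8 t
  Albite: 1622 × 0.01290 = 20.92 t
  Strontianite: 573.7 × 0.2966 = 170.2 t
  Sand: 364.9 × 0.002000 = 0.7298 t
Total LOI = 366.6 t
Glass = batch − LOI = 2987 − 366.6 = 2621 t

LOI loss = 366.6 t; glass = 2621 t; yield = 87.73%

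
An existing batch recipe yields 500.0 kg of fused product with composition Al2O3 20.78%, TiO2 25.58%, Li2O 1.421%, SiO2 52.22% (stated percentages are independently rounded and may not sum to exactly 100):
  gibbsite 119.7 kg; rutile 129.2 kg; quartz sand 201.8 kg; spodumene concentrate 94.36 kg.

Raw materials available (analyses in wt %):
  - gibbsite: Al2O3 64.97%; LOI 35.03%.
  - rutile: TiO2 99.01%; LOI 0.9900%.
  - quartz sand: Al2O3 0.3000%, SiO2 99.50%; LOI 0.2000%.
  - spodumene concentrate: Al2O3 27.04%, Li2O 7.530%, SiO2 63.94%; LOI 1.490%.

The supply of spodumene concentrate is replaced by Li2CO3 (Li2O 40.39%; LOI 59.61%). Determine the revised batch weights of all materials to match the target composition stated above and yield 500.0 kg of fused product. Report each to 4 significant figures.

Revised batch per 500.0 kg fused product:
  gibbsite: 158.7 kg
  rutile: 129.2 kg
  quartz sand: 262.4 kg
  Li2CO3: 17.59 kg
Total batch = 567.9 kg; LOI loss = 67.88 kg

All arithmetic holds full precision in every operation — intermediates are printed rounded off to 4 significant figures as written — every reported result undergoes a single rounding. All derived quantities are rebuilt from the weighed amounts at 500.0 kg of glass in full float precision (LOI, four oxide percentages, yield, the totals, net glass mass), as quoted within the problem or answer text.
The oxide mass targets at 500.0 kg fused product:
  Al2O3: 20.78% × 500.0 = 103.9 kg
  TiO2: 25.58% × 500.0 = 127.9 kg
  Li2O: 1.421% × 500.0 = 7.105 kg
  SiO2: 52.22% × 500.0 = 261.1 kg
Oxide-by-oxide audit from the weights as reported, under the basis named above (target by target, the sums agree modulo rounding of the values):
  Al2O3: 158.7·0.6497 + 262.4·0.003000 = 103.9 kg (target 103.9 kg)
  TiO2: 129.2·0.9901 = 127.9 kg (target 127.9 kg)
  Li2O: 17.59·0.4039 = 7.105 kg (target 7.105 kg)
  SiO2: 262.4·0.9950 = 261.1 kg (target 261.1 kg)
Glass-mass bookkeeping: Σ batch − LOI loss = 500.0 kg (oxide target masses add up to 500.0 kg; with the basis standing at 500.0 kg — any gap is answer rounding).
Whole-batch sum: Σ batch = 567.9 kg; LOI loss = Σ batch·LOI = 67.88 kg; the yield ratio, glass ÷ batch: 88.05%.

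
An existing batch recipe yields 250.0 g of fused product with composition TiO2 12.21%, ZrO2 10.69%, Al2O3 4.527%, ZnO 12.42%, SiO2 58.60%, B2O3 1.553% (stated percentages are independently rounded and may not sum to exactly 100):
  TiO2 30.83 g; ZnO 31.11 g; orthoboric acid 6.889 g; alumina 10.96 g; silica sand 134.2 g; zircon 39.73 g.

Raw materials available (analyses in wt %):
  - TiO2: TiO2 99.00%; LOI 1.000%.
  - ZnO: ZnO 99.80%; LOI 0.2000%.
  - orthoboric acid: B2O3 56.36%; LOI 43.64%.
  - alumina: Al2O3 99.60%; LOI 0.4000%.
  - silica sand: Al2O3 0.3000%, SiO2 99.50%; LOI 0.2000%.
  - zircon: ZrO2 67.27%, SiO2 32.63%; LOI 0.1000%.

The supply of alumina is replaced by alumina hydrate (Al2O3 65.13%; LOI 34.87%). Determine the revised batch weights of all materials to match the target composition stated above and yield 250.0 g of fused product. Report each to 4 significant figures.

Revised batch per 250.0 g fused product:
  TiO2: 30.83 g
  ZnO: 31.11 g
  orthoboric acid: 6.889 g
  alumina hydrate: 16.76 g
  silica sand: 134.2 g
  zircon: 39.73 g
Total batch = 259.5 g; LOI loss = 9.529 g

Each numeric step runs at full float precision end to end; rounding to 4 significant figures extends to every working value as printed; a single rounding completes every reported figure. Derived quantities are computed from the batch weights per 250.0 g of glass in full precision (the yield, net glass mass, totals, LOI, the six compositions) as given in problem or answer.
Oxide-by-oxide targets in 250.0 g fused product:
  TiO2: 12.21% × 250.0 = 30.52 g
  ZrO2: 10.69% × 250.0 = 26.72 g
  Al2O3: 4.527% × 250.0 = 11.32 g
  ZnO: 12.42% × 250.0 = 31.05 g
  SiO2: 58.60% × 250.0 = 146.5 g
  B2O3: 1.553% × 250.0 = 3.882 g
Per-oxide balance check with the batch weights as given, at the basis given (summed amounts equal target values within answer rounding):
  TiO2: 30.83·0.9900 = 30.52 g (target 30.52 g)
  ZrO2: 39.73·0.6727 = 26.73 g (target 26.72 g)
  Al2O3: 16.76·0.6513 + 134.2·0.003000 = 11.32 g (target 11.32 g)
  ZnO: 31.11·0.9980 = 31.05 g (target 31.05 g)
  SiO2: 134.2·0.9950 + 39.73·0.3263 = 146.5 g (target 146.5 g)
  B2O3: 6.889·0.5636 = 3.883 g (target 3.882 g)
Auditing the glass mass value: total batch − LOI = 250.0 g (targets for the oxides total 250.0 g; basis as stated: 250.0 g — differing by rounding only).
Batch total: Σ batch = 259.5 g; loss to ignition Σ batch·LOI = 9.529 g; yield, glass over the total, = 96.33%.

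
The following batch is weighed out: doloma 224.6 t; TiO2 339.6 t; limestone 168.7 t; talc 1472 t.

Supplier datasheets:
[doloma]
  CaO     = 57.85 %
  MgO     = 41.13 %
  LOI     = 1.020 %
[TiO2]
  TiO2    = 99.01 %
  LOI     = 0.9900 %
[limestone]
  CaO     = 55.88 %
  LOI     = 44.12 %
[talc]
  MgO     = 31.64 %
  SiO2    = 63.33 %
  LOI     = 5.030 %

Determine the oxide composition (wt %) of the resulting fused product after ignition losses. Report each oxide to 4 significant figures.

Glass mass = 2051 t (batch 2205 − LOI 154.1).
Composition: CaO 10.93%, MgO 27.22%, TiO2 16.40%, SiO2 45.46%

All arithmetic maintains full float precision at each step — working values are rounded to 4 significant figures when quoted. Every reported result is rounded a single time. Derived quantities (LOI, net glass mass, the four compositions, totals, the yield) are carried at full float precision from the weighed amounts on 2051 t of glass, as set out in the problem or the answer.
Oxide masses out of the charge:
  CaO: 224.6·0.5785 + 168.7·0.5588 = 224.2 t
  MgO: 224.6·0.4113 + 1472·0.3164 = 558.1 t
  TiO2: 339.6·0.9901 = 336.2 t
  SiO2: 1472·0.6333 = 932.2 t
LOI: 224.6·0.01020 + 339.6·0.009900 + 168.7·0.4412 + 1472·0.05030 = 154.1 t
batch − LOI leaves glass = 2205 − 154.1 = 2051 t (= the summed oxide contributions)
each wt % is 100 × oxide ÷ glass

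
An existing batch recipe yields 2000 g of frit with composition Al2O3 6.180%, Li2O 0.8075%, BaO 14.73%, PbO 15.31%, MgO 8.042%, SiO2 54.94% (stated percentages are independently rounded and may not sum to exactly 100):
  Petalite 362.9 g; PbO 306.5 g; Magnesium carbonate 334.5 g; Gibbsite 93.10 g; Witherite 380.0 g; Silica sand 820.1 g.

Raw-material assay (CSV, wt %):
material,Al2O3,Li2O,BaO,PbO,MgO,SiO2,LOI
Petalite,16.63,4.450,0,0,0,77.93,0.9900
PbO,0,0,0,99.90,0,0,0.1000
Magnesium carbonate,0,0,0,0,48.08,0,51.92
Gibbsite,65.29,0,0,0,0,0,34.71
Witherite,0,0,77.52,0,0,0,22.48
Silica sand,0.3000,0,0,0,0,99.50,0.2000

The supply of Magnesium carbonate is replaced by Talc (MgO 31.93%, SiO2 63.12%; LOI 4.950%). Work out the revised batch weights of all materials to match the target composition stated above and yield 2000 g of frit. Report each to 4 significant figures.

Revised batch per 2000 g frit:
  Petalite: 362.9 g
  PbO: 306.5 g
  Talc: 503.7 g
  Gibbsite: 94.57 g
  Witherite: 380.0 g
  Silica sand: 500.5 g
Total batch = 2148 g; LOI loss = 148.1 g

The working math carries full float precision in every operation; intermediates are shown rounded to 4 significant figures when written out. A single rounding yields every reported value. All derived quantities are rebuilt in full precision (yield, LOI, glass mass, six oxide percentages, the totals) starting from the weights at 2000 g of glass, exactly as printed in question or answer.
Per-oxide target masses for 2000 g frit:
  Al2O3: 6.180% × 2000 = 123.6 g
  Li2O: 0.8075% × 2000 = 16.15 g
  BaO: 14.73% × 2000 = 294.6 g
  PbO: 15.31% × 2000 = 306.2 g
  MgO: 8.042% × 2000 = 160.8 g
  SiO2: 54.94% × 2000 = 1099 g
Per-oxide balance check using the reported weights, against the basis in use (each sum matches its target mass once rounding is allowed for):
  Al2O3: 362.9·0.1663 + 94.57·0.6529 + 500.5·0.003000 = 123.6 g (target 123.6 g)
  Li2O: 362.9·0.04450 = 16.15 g (target 16.15 g)
  BaO: 380.0·0.7752 = 294.6 g (target 294.6 g)
  PbO: 306.5·0.9990 = 306.2 g (target 306.2 g)
  MgO: 503.7·0.3193 = 160.8 g (target 160.8 g)
  SiO2: 362.9·0.7793 + 503.7·0.6312 + 500.5·0.9950 = 1099 g (target 1099 g)
Glass-mass sanity pass: net batch after ignition = 2000 g (the Σ of target masses is 2000 g; against the stated basis, 2000 g — rounding explains the deltas).
Batch total: Σ batch = 2148 g; LOI removed, Σ of batch·LOI: 148.1 g; the yield ratio, glass ÷ batch: 93.11%.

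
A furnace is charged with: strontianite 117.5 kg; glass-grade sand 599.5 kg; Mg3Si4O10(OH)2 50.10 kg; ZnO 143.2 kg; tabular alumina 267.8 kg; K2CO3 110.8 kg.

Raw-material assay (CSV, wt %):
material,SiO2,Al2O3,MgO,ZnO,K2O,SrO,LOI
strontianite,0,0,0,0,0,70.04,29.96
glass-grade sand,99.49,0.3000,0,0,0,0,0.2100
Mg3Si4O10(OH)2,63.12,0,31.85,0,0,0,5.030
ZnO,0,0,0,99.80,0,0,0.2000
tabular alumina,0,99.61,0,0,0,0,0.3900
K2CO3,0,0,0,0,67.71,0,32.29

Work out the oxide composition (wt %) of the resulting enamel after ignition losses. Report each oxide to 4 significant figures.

The working math carries full float precision in every operation. In-progress results are shown rounded off to 4 significant figures across the worked steps; every reported figure carries a single rounding; derived quantities (yield, the six compositions, net glass mass, the totals, ignition loss) are recomputed from the weighed amounts on 1213 kg of glass in full float precision as set out in problem or answer.
Oxide masses out of the charge:
  SiO2: 599.5·0.9949 + 50.10·0.6312 = 628.1 kg
  Al2O3: 599.5·0.003000 + 267.8·0.9961 = 268.6 kg
  MgO: 50.10·0.3185 = 15.96 kg
  ZnO: 143.2·0.9980 = 142.9 kg
  K2O: 110.8·0.6771 = 75.02 kg
  SrO: 117.5·0.7004 = 82.30 kg
LOI: 117.5·0.2996 + 599.5·0.002100 + 50.10·0.05030 + 143.2·0.002000 + 267.8·0.003900 + 110.8·0.3229 = 76.09 kg
batch − LOI leaves glass = 1289 − 76.09 = 1213 kg (matching Σ of the oxides)
each oxide over glass, ×100, is wt %

Glass mass = 1213 kg (batch 1289 − LOI 76.09).
Composition: SiO2 51.79%, Al2O3 22.14%, MgO 1.316%, ZnO 11.78%, K2O 6.186%, SrO 6.786%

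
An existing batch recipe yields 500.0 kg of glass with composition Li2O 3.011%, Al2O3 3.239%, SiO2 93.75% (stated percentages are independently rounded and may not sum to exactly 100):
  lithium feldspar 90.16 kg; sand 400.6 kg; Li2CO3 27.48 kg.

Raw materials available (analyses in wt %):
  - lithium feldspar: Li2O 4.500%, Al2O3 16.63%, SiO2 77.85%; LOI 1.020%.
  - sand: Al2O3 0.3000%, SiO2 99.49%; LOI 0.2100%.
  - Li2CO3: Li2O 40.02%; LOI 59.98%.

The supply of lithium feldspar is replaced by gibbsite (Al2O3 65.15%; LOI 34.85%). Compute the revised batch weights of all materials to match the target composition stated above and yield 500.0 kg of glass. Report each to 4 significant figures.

Each numeric step maintains exact precision in all steps. Intermediates are displayed, with 4-significant-digit rounding, as written; every reported result is rounded once only. All derived quantities are carried in full precision (the yield, the totals, LOI, the three compositions, net glass mass) from the weighed amounts per 500.0 kg of glass, as written in question or answer.
Oxide mass targets, per 500.0 kg glass:
  Li2O: 3.011% × 500.0 = 15.06 kg
  Al2O3: 3.239% × 500.0 = 16.20 kg
  SiO2: 93.75% × 500.0 = 468.8 kg
Verifying the oxide balance with the batch weights as given, on the stated basis (every target is met by its sum exact up to rounding of places):
  Li2O: 37.62·0.4002 = 15.06 kg (target 15.06 kg)
  Al2O3: 22.69·0.6515 + 471.2·0.003000 = 16.20 kg (target 16.20 kg)
  SiO2: 471.2·0.9949 = 468.8 kg (target 468.8 kg)
Glass-mass closure: total charge less LOI = 500.0 kg (per-oxide target masses sum to 500.0 kg; versus the stated basis of 500.0 kg — gaps are rounding artifacts).
Whole-batch sum: Σ batch = 531.5 kg; Σ batch·LOI gives LOI loss = 31.46 kg; glass ÷ batch gives a yield of 94.08%.

Revised batch per 500.0 kg glass:
  gibbsite: 22.69 kg
  sand: 471.2 kg
  Li2CO3: 37.62 kg
Total batch = 531.5 kg; LOI loss = 31.46 kg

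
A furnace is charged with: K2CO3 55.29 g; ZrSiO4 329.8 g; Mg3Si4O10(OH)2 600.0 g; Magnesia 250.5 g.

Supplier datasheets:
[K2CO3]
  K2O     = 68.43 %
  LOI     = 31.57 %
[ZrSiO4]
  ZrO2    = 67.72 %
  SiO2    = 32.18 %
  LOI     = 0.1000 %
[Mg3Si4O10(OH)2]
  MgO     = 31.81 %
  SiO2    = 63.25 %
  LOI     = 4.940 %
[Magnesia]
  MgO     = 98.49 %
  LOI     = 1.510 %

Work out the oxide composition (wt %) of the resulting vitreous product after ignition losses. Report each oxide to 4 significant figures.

In-progress results appear, rounded to four significant figures, as written. Every computation holds full precision from first step to last; a single rounding completes each reported figure; derived quantities (totals, four oxide percentages, net glass mass, ignition loss, the yield) are carried from the batch weights on 1184 g of glass in exact precision, as given in either problem or answer.
Oxide-by-oxide delivered mass:
  MgO: 600.0·0.3181 + 250.5·0.9849 = 437.6 g
  ZrO2: 329.8·0.6772 = 223.3 g
  SiO2: 329.8·0.3218 + 600.0·0.6325 = 485.6 g
  K2O: 55.29·0.6843 = 37.83 g
LOI: 55.29·0.3157 + 329.8·0.001000 + 600.0·0.04940 + 250.5·0.01510 = 51.21 g
The glass mass, total less LOI, = 1236 − 51.21 = 1184 g (= Σ oxide masses)
wt % = 100 × oxide mass / glass mass

Glass mass = 1184 g (batch 1236 − LOI 51.21).
Composition: MgO 36.95%, ZrO2 18.86%, SiO2 41.00%, K2O 3.194%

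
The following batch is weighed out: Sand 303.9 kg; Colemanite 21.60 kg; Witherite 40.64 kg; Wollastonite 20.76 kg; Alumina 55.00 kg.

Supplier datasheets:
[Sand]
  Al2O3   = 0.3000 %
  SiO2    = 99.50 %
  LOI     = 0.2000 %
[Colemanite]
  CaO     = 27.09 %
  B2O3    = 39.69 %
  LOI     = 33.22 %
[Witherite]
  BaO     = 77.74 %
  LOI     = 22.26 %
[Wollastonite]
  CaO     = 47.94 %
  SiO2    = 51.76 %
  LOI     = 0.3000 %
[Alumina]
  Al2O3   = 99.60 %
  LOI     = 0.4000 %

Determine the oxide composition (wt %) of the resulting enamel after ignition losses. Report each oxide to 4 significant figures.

Glass mass = 424.8 kg (batch 441.9 − LOI 17.11).
Composition: Al2O3 13.11%, BaO 7.437%, CaO 3.720%, B2O3 2.018%, SiO2 73.71%

All internal work holds full precision all the way through — intermediates are printed, rounded to four significant figures, in the printout. Exactly one rounding lands on each reported figure — derived quantities are carried at full float precision (totals, net glass mass, the yield, LOI, five oxide percentages) starting from the weights for 424.8 kg of glass, as written in the problem or answer text.
Mass of each oxide from the mix:
  Al2O3: 303.9·0.003000 + 55.00·0.9960 = 55.69 kg
  BaO: 40.64·0.7774 = 31.59 kg
  CaO: 21.60·0.2709 + 20.76·0.4794 = 15.80 kg
  B2O3: 21.60·0.3969 = 8.573 kg
  SiO2: 303.9·0.9950 + 20.76·0.5176 = 313.1 kg
LOI: 303.9·0.002000 + 21.60·0.3322 + 40.64·0.2226 + 20.76·0.003000 + 55.00·0.004000 = 17.11 kg
Net of LOI, the glass mass = 441.9 − 17.11 = 424.8 kg (the oxide masses sum to this)
percent by weight: oxide/glass ×100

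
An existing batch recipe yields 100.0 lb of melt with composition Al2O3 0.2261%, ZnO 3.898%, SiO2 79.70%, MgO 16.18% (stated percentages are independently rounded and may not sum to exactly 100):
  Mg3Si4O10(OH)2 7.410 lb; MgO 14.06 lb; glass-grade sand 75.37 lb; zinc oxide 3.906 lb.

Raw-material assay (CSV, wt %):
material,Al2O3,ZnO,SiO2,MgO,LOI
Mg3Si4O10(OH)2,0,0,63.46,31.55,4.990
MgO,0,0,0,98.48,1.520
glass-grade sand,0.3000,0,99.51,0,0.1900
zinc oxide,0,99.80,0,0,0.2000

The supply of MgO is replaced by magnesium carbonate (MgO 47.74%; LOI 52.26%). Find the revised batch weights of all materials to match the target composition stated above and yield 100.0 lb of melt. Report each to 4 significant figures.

Revised batch per 100.0 lb melt:
  Mg3Si4O10(OH)2: 7.410 lb
  magnesium carbonate: 28.99 lb
  glass-grade sand: 75.37 lb
  zinc oxide: 3.906 lb
Total batch = 115.7 lb; LOI loss = 15.67 lb

Values along the way are shown rounded to four significant digits in the working; each numeric step keeps full float precision all the way through. Exactly one rounding goes into every reported figure. The derived quantities, including the yield, the totals, net glass mass, four oxide percentages, LOI, are rebuilt from the weighed amounts for 100.0 lb of glass in full float precision, as quoted within the question or the answer.
Oxide-by-oxide targets in 100.0 lb melt:
  Al2O3: 0.2261% × 100.0 = 0.2261 lb
  ZnO: 3.898% × 100.0 = 3.898 lb
  SiO2: 79.70% × 100.0 = 79.70 lb
  MgO: 16.18% × 100.0 = 16.18 lb
Mass-balance tally per oxide using the reported weights, against the basis in use (each sum matches its target mass within answer rounding):
  Al2O3: 75.37·0.003000 = 0.2261 lb (target 0.2261 lb)
  ZnO: 3.906·0.9980 = 3.898 lb (target 3.898 lb)
  SiO2: 7.410·0.6346 + 75.37·0.9951 = 79.70 lb (target 79.70 lb)
  MgO: 7.410·0.3155 + 28.99·0.4774 = 16.18 lb (target 16.18 lb)
Glass mass check: total charge less LOI = 100.0 lb (summing oxide targets gives 100.0 lb; basis as stated: 100.0 lb — a pure rounding effect).
Adding the batch up: Σ batch = 115.7 lb; ignition loss, Σ(batch × LOI) = 15.67 lb; yield = glass ÷ total batch = 86.45%.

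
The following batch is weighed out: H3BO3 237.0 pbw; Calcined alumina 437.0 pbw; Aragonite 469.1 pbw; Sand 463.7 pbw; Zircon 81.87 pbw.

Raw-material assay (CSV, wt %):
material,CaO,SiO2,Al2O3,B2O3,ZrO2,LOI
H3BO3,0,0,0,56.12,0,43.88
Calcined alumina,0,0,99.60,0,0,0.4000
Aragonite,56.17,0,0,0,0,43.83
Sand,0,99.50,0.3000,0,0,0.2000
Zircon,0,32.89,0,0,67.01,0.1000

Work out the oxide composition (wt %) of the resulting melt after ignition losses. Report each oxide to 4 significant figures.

Glass mass = 1376 pbw (batch 1689 − LOI 312.4).
Composition: CaO 19.14%, SiO2 35.48%, Al2O3 31.73%, B2O3 9.664%, ZrO2 3.986%

All arithmetic carries full float precision throughout — values along the way are printed (rounded to four significant digits) when written out; each reported figure receives exactly one rounding. The derived quantities are computed in full precision (ignition loss, the totals, the five compositions, net glass mass, the yield) from the batch weights at 1376 pbw of glass as they appear in problem or answer.
What the batch supplies per oxide:
  CaO: 469.1·0.5617 = 263.5 pbw
  SiO2: 463.7·0.9950 + 81.87·0.3289 = 488.3 pbw
  Al2O3: 437.0·0.9960 + 463.7·0.003000 = 436.6 pbw
  B2O3: 237.0·0.5612 = 133.0 pbw
  ZrO2: 81.87·0.6701 = 54.86 pbw
LOI: 237.0·0.4388 + 437.0·0.004000 + 469.1·0.4383 + 463.7·0.002000 + 81.87·0.001000 = 312.4 pbw
Glass mass = batch − LOI = 1689 − 312.4 = 1376 pbw (the oxide masses sum to this)
percent by weight: oxide/glass ×100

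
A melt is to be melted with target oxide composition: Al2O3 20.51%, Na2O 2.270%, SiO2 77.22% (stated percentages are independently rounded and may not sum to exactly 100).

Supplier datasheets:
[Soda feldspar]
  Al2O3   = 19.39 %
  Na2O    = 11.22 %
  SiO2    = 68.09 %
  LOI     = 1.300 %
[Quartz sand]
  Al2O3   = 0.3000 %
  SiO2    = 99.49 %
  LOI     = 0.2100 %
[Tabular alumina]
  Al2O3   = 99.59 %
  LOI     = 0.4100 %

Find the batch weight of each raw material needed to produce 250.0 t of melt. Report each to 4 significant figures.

Batch per 250.0 t melt:
  Soda feldspar: 50.58 t
  Quartz sand: 159.4 t
  Tabular alumina: 41.16 t
Total batch = 251.1 t; LOI loss = 1.161 t; yield = 99.54%

Mid-chain values are printed, with 4-significant-digit rounding, between the steps; every computation maintains exact precision in all steps — every reported number carries a single rounding. Derived quantities are rebuilt using the weight values for 250.0 t of glass at full float precision (yield, ignition loss, net glass mass, the three compositions, totals), as quoted within question or answer.
Target oxide masses per 250.0 t melt:
  Al2O3: 20.51% × 250.0 = 51.28 t
  Na2O: 2.270% × 250.0 = 5.675 t
  SiO2: 77.22% × 250.0 = 193.0 t
Sums-versus-targets review using the reported weights, under the basis named above (oxide sums agree with the targets given rounding of the digits):
  Al2O3: 50.58·0.1939 + 159.4·0.003000 + 41.16·0.9959 = 51.28 t (target 51.28 t)
  Na2O: 50.58·0.1122 = 5.675 t (target 5.675 t)
  SiO2: 50.58·0.6809 + 159.4·0.9949 = 193.0 t (target 193.0 t)
Auditing the glass mass value: whole batch net of LOI = 250.0 t (the Σ of target masses is 250.0 t; against the stated basis, 250.0 t — a pure rounding effect).
Total batch = Σ batch = 251.1 t; ignition loss, Σ(batch × LOI) = 1.161 t; the yield ratio, glass ÷ batch: 99.54%.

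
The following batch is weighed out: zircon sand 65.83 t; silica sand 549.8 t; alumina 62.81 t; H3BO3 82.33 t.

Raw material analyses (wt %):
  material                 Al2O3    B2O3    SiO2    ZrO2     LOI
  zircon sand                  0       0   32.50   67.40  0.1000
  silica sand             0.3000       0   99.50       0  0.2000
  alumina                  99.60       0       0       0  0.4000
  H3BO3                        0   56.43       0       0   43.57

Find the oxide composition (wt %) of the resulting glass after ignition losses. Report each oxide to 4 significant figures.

Glass mass = 723.5 t (batch 760.8 − LOI 37.29).
Composition: Al2O3 8.875%, B2O3 6.422%, SiO2 78.57%, ZrO2 6.133%

In-progress results are displayed, rounded to four significant digits, within the worked lines. The whole derivation keeps exact precision from start to finish; every reported value sees exactly one rounding. All derived quantities (yield, totals, LOI, four oxide percentages, glass mass) are carried using the weight values per 723.5 t of glass in full float precision, exactly as shown in the problem or answer text.
Per-oxide mass from batch:
  Al2O3: 549.8·0.003000 + 62.81·0.9960 = 64.21 t
  B2O3: 82.33·0.5643 = 46.46 t
  SiO2: 65.83·0.3250 + 549.8·0.9950 = 568.4 t
  ZrO2: 65.83·0.6740 = 44.37 t
LOI: 65.83·0.001000 + 549.8·0.002000 + 62.81·0.004000 + 82.33·0.4357 = 37.29 t
Glass = total batch minus LOI = 760.8 − 37.29 = 723.5 t (the oxide masses sum to this)
wt % = 100 × oxide mass / glass mass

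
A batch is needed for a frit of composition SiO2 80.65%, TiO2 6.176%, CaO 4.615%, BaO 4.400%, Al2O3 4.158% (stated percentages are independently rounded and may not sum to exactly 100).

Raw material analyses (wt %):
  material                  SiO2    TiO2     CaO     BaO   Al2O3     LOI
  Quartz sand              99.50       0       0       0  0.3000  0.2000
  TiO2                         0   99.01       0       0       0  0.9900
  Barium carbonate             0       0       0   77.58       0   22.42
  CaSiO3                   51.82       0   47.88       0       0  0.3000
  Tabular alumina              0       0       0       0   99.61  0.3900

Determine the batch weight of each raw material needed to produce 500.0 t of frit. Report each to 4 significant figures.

The intermediate values appear (rounded to four significant figures) in the working — the working math holds full precision end to end. A single rounding completes every reported value. The derived quantities (totals, ignition loss, the five compositions, the yield, net glass mass) are rebuilt from the batch weights on 500.0 t of glass at exact precision as quoted within the question or the answer.
Oxide mass targets, per 500.0 t frit:
  SiO2: 80.65% × 500.0 = 403.2 t
  TiO2: 6.176% × 500.0 = 30.88 t
  CaO: 4.615% × 500.0 = 23.08 t
  BaO: 4.400% × 500.0 = 22.00 t
  Al2O3: 4.158% × 500.0 = 20.79 t
Mass-balance tally per oxide per the reported batch figures, on the stated basis (delivered sums recover each target inside rounding margins):
  SiO2: 380.2·0.9950 + 48.19·0.5182 = 403.3 t (target 403.2 t)
  TiO2: 31.19·0.9901 = 30.88 t (target 30.88 t)
  CaO: 48.19·0.4788 = 23.07 t (target 23.08 t)
  BaO: 28.36·0.7758 = 22.00 t (target 22.00 t)
  Al2O3: 380.2·0.003000 + 19.73·0.9961 = 20.79 t (target 20.79 t)
Glass-mass bookkeeping: total charge less LOI = 500.0 t (the Σ of target masses is 500.0 t; basis as stated: 500.0 t — deltas are rounding alone).
Whole-batch sum: Σ batch = 507.7 t; LOI loss = Σ batch·LOI = 7.649 t; yield, glass over the total, = 98.49%.

Batch per 500.0 t frit:
  Quartz sand: 380.2 t
  TiO2: 31.19 t
  Barium carbonate: 28.36 t
  CaSiO3: 48.19 t
  Tabular alumina: 19.73 t
Total batch = 507.7 t; LOI loss = 7.649 t; yield = 98.49%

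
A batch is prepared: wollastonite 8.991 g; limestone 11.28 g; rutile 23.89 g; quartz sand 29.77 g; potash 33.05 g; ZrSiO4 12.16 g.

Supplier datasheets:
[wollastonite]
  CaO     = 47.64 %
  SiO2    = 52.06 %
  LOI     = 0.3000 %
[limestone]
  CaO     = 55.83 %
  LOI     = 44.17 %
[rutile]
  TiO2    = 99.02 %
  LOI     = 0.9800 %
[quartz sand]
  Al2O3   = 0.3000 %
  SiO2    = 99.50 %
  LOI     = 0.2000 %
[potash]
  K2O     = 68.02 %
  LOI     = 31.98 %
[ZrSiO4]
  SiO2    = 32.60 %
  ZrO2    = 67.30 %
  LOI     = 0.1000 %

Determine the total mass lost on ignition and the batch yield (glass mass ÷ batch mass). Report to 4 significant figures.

Each numeric step keeps full float precision in all steps — values along the way are displayed (rounded to 4 significant digits) on the page. Exactly one rounding lands on each reported result — the derived quantities are recomputed using the weight values on 103.3 g of glass at full float precision (ignition loss, totals, glass mass, yield, the six compositions) exactly as printed in the problem or answer text.
Loss on ignition, line by line:
  wollastonite: 8.991 × 0.003000 = 0.02697 g
  limestone: 11.28 × 0.4417 = 4.982 g
  rutile: 23.89 × 0.009800 = 0.2341 g
  quartz sand: 29.77 × 0.002000 = 0.05954 g
  potash: 33.05 × 0.3198 = 10.57 g
  ZrSiO4: 12.16 × 0.001000 = 0.01216 g
Total LOI = 15.88 g
Glass = batch − LOI = 119.1 − 15.88 = 103.3 g

LOI loss = 15.88 g; glass = 103.3 g; yield = 86.67%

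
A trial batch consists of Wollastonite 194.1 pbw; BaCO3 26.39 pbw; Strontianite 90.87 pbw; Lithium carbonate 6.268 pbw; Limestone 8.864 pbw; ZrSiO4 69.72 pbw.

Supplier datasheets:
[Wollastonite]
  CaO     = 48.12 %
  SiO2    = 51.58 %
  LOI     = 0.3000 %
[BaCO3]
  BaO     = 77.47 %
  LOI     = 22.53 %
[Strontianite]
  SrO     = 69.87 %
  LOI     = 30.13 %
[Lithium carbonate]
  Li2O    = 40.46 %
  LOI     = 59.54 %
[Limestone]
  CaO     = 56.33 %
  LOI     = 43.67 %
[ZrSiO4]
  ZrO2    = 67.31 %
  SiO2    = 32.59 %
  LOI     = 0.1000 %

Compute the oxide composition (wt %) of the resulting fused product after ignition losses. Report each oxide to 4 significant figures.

Mid-chain values are shown rounded to 4 significant digits across the worked steps. Each numeric step keeps exact precision through the solve; a single rounding yields every reported value. All derived quantities are carried from the batch weights at 354.6 pbw of glass at full float precision (the yield, glass mass, LOI, totals, six oxide percentages) as they appear in either problem or answer.
What the batch supplies per oxide:
  Li2O: 6.268·0.4046 = 2.536 pbw
  ZrO2: 69.72·0.6731 = 46.93 pbw
  SrO: 90.87·0.6987 = 63.49 pbw
  CaO: 194.1·0.4812 + 8.864·0.5633 = 98.39 pbw
  BaO: 26.39·0.7747 = 20.44 pbw
  SiO2: 194.1·0.5158 + 69.72·0.3259 = 122.8 pbw
LOI: 194.1·0.003000 + 26.39·0.2253 + 90.87·0.3013 + 6.268·0.5954 + 8.864·0.4367 + 69.72·0.001000 = 41.58 pbw
Glass = total batch minus LOI = 396.2 − 41.58 = 354.6 pbw (= the summed oxide contributions)
percent by weight: oxide/glass ×100

Glass mass = 354.6 pbw (batch 396.2 − LOI 41.58).
Composition: Li2O 0.7151%, ZrO2 13.23%, SrO 17.90%, CaO 27.75%, BaO 5.765%, SiO2 34.64%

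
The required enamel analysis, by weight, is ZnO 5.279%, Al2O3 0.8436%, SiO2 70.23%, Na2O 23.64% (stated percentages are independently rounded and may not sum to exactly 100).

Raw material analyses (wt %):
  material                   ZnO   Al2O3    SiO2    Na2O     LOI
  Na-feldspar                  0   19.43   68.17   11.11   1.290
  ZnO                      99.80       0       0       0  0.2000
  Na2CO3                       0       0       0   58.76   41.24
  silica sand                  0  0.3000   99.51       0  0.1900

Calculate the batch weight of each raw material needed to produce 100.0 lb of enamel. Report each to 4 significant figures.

Batch per 100.0 lb enamel:
  Na-feldspar: 3.287 lb
  ZnO: 5.290 lb
  Na2CO3: 39.61 lb
  silica sand: 68.32 lb
Total batch = 116.5 lb; LOI loss = 16.52 lb; yield = 85.82%

The intermediate values are printed, with 4-significant-figure rounding, in the working. The whole derivation holds full float precision in every operation — every reported number receives exactly one rounding; the derived quantities, including four oxide percentages, the totals, glass mass, the yield, ignition loss, are rebuilt from the weighed amounts at 100.0 lb of glass at exact precision exactly as shown in the question or the answer.
Target masses of each oxide per 100.0 lb enamel:
  ZnO: 5.279% × 100.0 = 5.279 lb
  Al2O3: 0.8436% × 100.0 = 0.8436 lb
  SiO2: 70.23% × 100.0 = 70.23 lb
  Na2O: 23.64% × 100.0 = 23.64 lb
A balance pass over the oxides, per the reported batch figures, relative to the basis at hand (delivered sums recover each target modulo rounding of the values):
  ZnO: 5.290·0.9980 = 5.279 lb (target 5.279 lb)
  Al2O3: 3.287·0.1943 + 68.32·0.003000 = 0.8436 lb (target 0.8436 lb)
  SiO2: 3.287·0.6817 + 68.32·0.9951 = 70.23 lb (target 70.23 lb)
  Na2O: 3.287·0.1111 + 39.61·0.5876 = 23.64 lb (target 23.64 lb)
Glass-mass closure: Σ batch − LOI loss = 99.99 lb (the Σ of target masses is 99.99 lb; basis as stated: 100.0 lb — a pure rounding effect).
Summing the batch: Σ batch = 116.5 lb; ignition loss, Σ(batch × LOI) = 16.52 lb; yield, glass over the total, = 85.82%.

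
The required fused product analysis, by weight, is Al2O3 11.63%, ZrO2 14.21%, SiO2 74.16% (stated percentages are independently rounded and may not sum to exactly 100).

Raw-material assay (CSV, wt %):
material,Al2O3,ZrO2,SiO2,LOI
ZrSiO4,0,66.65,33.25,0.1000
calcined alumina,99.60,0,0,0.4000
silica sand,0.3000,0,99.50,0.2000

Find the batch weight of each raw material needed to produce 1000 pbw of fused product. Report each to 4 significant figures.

Batch per 1000 pbw fused product:
  ZrSiO4: 213.2 pbw
  calcined alumina: 114.7 pbw
  silica sand: 674.1 pbw
Total batch = 1002 pbw; LOI loss = 2.020 pbw; yield = 99.80%

Full precision is held at every stage. Values along the way are shown (rounded to four significant digits) on the page; each reported result is rounded only once — the derived quantities, including three oxide percentages, glass mass, yield, LOI, the totals, are computed from the batch weights on 1000 pbw of glass at full precision exactly as shown in the problem or the answer.
Oxide mass targets, per 1000 pbw fused product:
  Al2O3: 11.63% × 1000 = 116.3 pbw
  ZrO2: 14.21% × 1000 = 142.1 pbw
  SiO2: 74.16% × 1000 = 741.6 pbw
Oxide-by-oxide audit using the reported weights, per the basis as stated (each sum matches its target mass modulo rounding of the values):
  Al2O3: 114.7·0.9960 + 674.1·0.003000 = 116.3 pbw (target 116.3 pbw)
  ZrO2: 213.2·0.6665 = 142.1 pbw (target 142.1 pbw)
  SiO2: 213.2·0.3325 + 674.1·0.9950 = 741.6 pbw (target 741.6 pbw)
Glass-mass sanity pass: the batch minus its LOI: 1000 pbw (summing oxide targets gives 1000 pbw; stated basis 1000 pbw — a pure rounding effect).
Batch grand total — Σ batch = 1002 pbw; the LOI term Σ batch·LOI equals 2.020 pbw; yield = glass ÷ total batch = 99.80%.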